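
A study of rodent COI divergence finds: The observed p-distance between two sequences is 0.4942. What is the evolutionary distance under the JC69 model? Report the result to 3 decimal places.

d = −(3/4) ln(1 − 4p/3) = −0.75 ln(1 − 0.658933) = −0.75 ln(0.341067)
  = −0.75 × (-1.075676) = 0.806757 substitutions/site.

0.807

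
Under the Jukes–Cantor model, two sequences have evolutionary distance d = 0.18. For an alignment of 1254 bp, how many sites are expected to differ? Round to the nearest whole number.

Invert JC69: p = (3/4)(1 − e^(−4d/3)) = 0.75 × (1 − e^(-0.24)) = 0.75 × (1 − 0.786628) = 0.160029.
Expected differing sites = pL ≈ 0.160029 × 1254 = 200.676366 ≈ 201.

201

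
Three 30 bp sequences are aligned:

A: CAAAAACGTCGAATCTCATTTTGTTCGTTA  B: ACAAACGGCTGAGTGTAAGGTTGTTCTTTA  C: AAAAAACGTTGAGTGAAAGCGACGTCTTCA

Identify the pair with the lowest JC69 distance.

A–B: 12/30 differ, p = 0.400, d = 0.572.
A–C: 14/30 differ, p = 0.467, d = 0.730.
B–C: 11/30 differ, p = 0.367, d = 0.503.
The smallest distance is between B and C.

B and C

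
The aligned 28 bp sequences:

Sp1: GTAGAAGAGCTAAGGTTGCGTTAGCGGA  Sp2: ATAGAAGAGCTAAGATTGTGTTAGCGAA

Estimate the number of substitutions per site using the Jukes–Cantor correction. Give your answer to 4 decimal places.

0.1585

The sequences differ at 4 of 28 sites (1, 15, 19, 27), so p = 4/28 ≈ 0.142857.
d = −(3/4) ln(1 − 4p/3) = −0.75 ln(1 − 0.190476) = −0.75 ln(0.809524)
  = −0.75 × (-0.211309) = 0.158482 substitutions/site.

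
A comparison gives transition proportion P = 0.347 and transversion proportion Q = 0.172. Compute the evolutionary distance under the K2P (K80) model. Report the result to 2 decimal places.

1.11

Under the Kimura two-parameter model, d = −½ ln(1 − 2P − Q) − ¼ ln(1 − 2Q).
1 − 2P − Q = 0.134, giving −½ ln(0.134) = 1.004958.
1 − 2Q = 0.656, giving −¼ ln(0.656) = 0.105399.
d = 1.004958 + 0.105399 = 1.110357.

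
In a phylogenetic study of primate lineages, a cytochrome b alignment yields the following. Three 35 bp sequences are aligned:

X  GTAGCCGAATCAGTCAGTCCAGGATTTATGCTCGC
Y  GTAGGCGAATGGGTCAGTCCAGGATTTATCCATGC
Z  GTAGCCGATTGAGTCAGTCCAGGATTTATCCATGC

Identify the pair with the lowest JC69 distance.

X–Y: 6/35 differ, p = 0.171, d = 0.195.
X–Z: 5/35 differ, p = 0.143, d = 0.158.
Y–Z: 3/35 differ, p = 0.086, d = 0.091.
The smallest distance is between Y and Z.

Y and Z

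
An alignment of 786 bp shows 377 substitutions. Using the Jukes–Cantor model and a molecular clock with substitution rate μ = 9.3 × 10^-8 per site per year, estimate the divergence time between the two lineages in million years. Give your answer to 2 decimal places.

p = 377/786 ≈ 0.479644.
d = −(3/4) ln(1 − 4p/3) = −0.75 ln(1 − 0.639525) = −0.75 ln(0.360475)
  = −0.75 × (-1.020333) = 0.765250 substitutions/site.
Under a molecular clock d = 2μt, so t = d/(2μ) = 0.765250 / (2 × 9.3 × 10^-8) = 4.11 million years.

4.11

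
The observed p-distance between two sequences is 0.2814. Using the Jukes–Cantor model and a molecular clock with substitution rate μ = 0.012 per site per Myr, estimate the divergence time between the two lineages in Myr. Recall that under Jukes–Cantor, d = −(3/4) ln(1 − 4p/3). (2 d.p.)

d = −(3/4) ln(1 − 4p/3) = −0.75 ln(1 − 0.3752) = −0.75 ln(0.6248)
  = −0.75 × (-0.470324) = 0.352743 substitutions/site.
Under a molecular clock d = 2μt, so t = d/(2μ) = 0.352743 / (2 × 0.012) = 14.70 Myr.

14.70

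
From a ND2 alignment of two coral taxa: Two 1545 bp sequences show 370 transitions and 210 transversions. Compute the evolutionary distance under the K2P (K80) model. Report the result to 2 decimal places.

P = 370/1545 ≈ 0.239482 and Q = 210/1545 ≈ 0.135922.
Under the Kimura two-parameter model, d = −½ ln(1 − 2P − Q) − ¼ ln(1 − 2Q).
1 − 2P − Q = 0.385114, giving −½ ln(0.385114) = 0.477108.
1 − 2Q = 0.728156, giving −¼ ln(0.728156) = 0.079310.
d = 0.477108 + 0.079310 = 0.556418.

0.56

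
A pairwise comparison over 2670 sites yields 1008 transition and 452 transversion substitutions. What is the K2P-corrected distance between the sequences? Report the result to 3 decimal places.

P = 1008/2670 ≈ 0.377528 and Q = 452/2670 ≈ 0.169288.
Under the Kimura two-parameter model, d = −½ ln(1 − 2P − Q) − ¼ ln(1 − 2Q).
1 − 2P − Q = 0.075656, giving −½ ln(0.075656) = 1.290779.
1 − 2Q = 0.661424, giving −¼ ln(0.661424) = 0.103340.
d = 1.290779 + 0.103340 = 1.394119.

1.394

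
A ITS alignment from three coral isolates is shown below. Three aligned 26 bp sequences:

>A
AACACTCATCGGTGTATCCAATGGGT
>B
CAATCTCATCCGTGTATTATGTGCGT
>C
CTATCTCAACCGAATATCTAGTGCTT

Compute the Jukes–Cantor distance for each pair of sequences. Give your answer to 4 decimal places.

A–B: 9/26 sites differ → p ≈ 0.346154, d = −0.75 ln(1 − 0.461539) = 0.464280 ≈ 0.4643.
A–C: 12/26 sites differ → p ≈ 0.461538, d = −0.75 ln(1 − 0.615384) = 0.716632 ≈ 0.7166.
B–C: 8/26 sites differ → p ≈ 0.307692, d = −0.75 ln(1 − 0.410256) = 0.396050 ≈ 0.3961.

d(A,B) = 0.4643, d(A,C) = 0.7166, d(B,C) = 0.3961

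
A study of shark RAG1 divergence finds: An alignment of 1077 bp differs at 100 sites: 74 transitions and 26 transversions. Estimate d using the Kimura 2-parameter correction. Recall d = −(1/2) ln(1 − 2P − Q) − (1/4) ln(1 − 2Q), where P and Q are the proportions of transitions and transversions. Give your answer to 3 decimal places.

P = 74/1077 ≈ 0.068709 and Q = 26/1077 ≈ 0.024141.
Under the Kimura two-parameter model, d = −½ ln(1 − 2P − Q) − ¼ ln(1 − 2Q).
1 − 2P − Q = 0.838441, giving −½ ln(0.838441) = 0.088106.
1 − 2Q = 0.951718, giving −¼ ln(0.951718) = 0.012372.
d = 0.088106 + 0.012372 = 0.100478.

0.100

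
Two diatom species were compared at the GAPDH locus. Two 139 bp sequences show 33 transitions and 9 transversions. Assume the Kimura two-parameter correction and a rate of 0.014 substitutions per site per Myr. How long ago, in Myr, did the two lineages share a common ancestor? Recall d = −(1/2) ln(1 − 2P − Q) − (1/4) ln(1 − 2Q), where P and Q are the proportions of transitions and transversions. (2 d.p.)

P = 33/139 ≈ 0.23741 and Q = 9/139 ≈ 0.064748.
Under the Kimura two-parameter model, d = −½ ln(1 − 2P − Q) − ¼ ln(1 − 2Q).
1 − 2P − Q = 0.460432, giving −½ ln(0.460432) = 0.387795.
1 − 2Q = 0.870504, giving −¼ ln(0.870504) = 0.034671.
d = 0.387795 + 0.034671 = 0.422466.
Under a molecular clock d = 2μt, so t = d/(2μ) = 0.422466 / (2 × 0.014) = 15.09 Myr.

15.09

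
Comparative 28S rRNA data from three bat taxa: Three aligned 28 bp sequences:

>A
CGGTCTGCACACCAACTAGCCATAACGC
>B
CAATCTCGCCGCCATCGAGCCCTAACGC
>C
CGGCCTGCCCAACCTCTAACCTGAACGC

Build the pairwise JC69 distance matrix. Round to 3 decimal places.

A–B: 9/28 sites differ → p ≈ 0.321429, d = −0.75 ln(1 − 0.428572) = 0.419713 ≈ 0.420.
A–C: 8/28 sites differ → p ≈ 0.285714, d = −0.75 ln(1 − 0.380952) = 0.359679 ≈ 0.360.
B–C: 12/28 sites differ → p ≈ 0.428571, d = −0.75 ln(1 − 0.571428) = 0.635472 ≈ 0.635.

d(A,B) = 0.420, d(A,C) = 0.360, d(B,C) = 0.635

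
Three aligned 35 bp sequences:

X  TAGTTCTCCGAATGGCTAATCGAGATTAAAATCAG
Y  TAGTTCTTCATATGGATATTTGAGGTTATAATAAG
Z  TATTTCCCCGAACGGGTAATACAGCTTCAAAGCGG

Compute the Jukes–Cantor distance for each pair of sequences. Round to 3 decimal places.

X–Y: 9/35 sites differ → p ≈ 0.257143, d = −0.75 ln(1 − 0.342857) = 0.314890 ≈ 0.315.
X–Z: 10/35 sites differ → p ≈ 0.285714, d = −0.75 ln(1 − 0.380952) = 0.359679 ≈ 0.360.
Y–Z: 16/35 sites differ → p ≈ 0.457143, d = −0.75 ln(1 − 0.609524) = 0.705292 ≈ 0.705.

d(X,Y) = 0.315, d(X,Z) = 0.360, d(Y,Z) = 0.705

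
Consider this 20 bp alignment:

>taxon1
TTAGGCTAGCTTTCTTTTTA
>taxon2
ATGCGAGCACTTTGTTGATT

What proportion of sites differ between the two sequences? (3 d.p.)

The sequences differ at 11 of 20 positions.
p = 11/20 = 0.550.

0.550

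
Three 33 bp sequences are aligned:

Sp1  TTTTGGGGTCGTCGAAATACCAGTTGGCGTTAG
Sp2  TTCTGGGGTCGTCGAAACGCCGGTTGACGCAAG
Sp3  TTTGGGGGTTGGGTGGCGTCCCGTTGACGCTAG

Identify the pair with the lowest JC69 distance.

Sp1–Sp2: 7/33 differ, p = 0.212, d = 0.249.
Sp1–Sp3: 13/33 differ, p = 0.394, d = 0.559.
Sp2–Sp3: 13/33 differ, p = 0.394, d = 0.559.
The smallest distance is between Sp1 and Sp2.

Sp1 and Sp2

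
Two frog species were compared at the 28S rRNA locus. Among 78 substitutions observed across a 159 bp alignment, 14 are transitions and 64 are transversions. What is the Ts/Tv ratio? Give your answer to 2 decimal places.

0.22

R = 14/64 = 0.21875 ≈ 0.22 (to 2 d.p.).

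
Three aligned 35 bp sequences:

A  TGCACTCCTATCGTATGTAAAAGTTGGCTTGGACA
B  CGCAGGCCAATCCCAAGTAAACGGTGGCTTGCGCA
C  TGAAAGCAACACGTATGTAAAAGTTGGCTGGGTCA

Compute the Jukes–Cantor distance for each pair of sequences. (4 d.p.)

d(A,B) = 0.4073, d(A,C) = 0.3149, d(B,C) = 0.5716

A–B: 11/35 sites differ → p ≈ 0.314286, d = −0.75 ln(1 − 0.419048) = 0.407315 ≈ 0.4073.
A–C: 9/35 sites differ → p ≈ 0.257143, d = −0.75 ln(1 − 0.342857) = 0.314890 ≈ 0.3149.
B–C: 14/35 sites differ → p = 0.4, d = −0.75 ln(1 − 0.533333) = 0.571605 ≈ 0.5716.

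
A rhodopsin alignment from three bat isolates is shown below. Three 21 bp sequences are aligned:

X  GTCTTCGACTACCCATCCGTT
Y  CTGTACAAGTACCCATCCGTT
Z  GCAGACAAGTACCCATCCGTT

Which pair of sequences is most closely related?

X–Y: 5/21 differ, p = 0.238, d = 0.286.
X–Z: 6/21 differ, p = 0.286, d = 0.360.
Y–Z: 4/21 differ, p = 0.190, d = 0.220.
The smallest distance is between Y and Z.

Y and Z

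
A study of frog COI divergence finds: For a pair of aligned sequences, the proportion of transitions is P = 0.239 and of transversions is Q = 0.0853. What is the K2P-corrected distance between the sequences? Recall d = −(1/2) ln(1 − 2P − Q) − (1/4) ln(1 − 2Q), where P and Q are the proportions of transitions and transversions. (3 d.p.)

Under the Kimura two-parameter model, d = −½ ln(1 − 2P − Q) − ¼ ln(1 − 2Q).
1 − 2P − Q = 0.4367, giving −½ ln(0.4367) = 0.414254.
1 − 2Q = 0.8294, giving −¼ ln(0.8294) = 0.046763.
d = 0.414254 + 0.046763 = 0.461017.

0.461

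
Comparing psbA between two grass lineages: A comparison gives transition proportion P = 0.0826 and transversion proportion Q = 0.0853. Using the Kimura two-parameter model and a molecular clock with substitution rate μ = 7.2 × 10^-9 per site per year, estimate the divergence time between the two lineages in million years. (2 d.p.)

13.26

Under the Kimura two-parameter model, d = −½ ln(1 − 2P − Q) − ¼ ln(1 − 2Q).
1 − 2P − Q = 0.7495, giving −½ ln(0.7495) = 0.144174.
1 − 2Q = 0.8294, giving −¼ ln(0.8294) = 0.046763.
d = 0.144174 + 0.046763 = 0.190937.
Under a molecular clock d = 2μt, so t = d/(2μ) = 0.190937 / (2 × 7.2 × 10^-9) = 13.26 million years.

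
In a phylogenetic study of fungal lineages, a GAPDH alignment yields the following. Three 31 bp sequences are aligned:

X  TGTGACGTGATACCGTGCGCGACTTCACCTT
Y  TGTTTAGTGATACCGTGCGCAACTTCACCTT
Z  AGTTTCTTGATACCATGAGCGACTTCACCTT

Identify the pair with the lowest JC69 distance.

X–Y: 4/31 differ, p = 0.129, d = 0.142.
X–Z: 6/31 differ, p = 0.194, d = 0.224.
Y–Z: 6/31 differ, p = 0.194, d = 0.224.
The smallest distance is between X and Y.

X and Y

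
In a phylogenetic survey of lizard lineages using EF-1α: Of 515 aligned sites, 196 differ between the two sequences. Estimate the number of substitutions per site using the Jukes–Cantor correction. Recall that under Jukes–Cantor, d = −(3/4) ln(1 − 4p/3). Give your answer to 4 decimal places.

p = 196/515 ≈ 0.380583.
d = −(3/4) ln(1 − 4p/3) = −0.75 ln(1 − 0.507444) = −0.75 ln(0.492556)
  = −0.75 × (-0.708147) = 0.531110 substitutions/site.

0.5311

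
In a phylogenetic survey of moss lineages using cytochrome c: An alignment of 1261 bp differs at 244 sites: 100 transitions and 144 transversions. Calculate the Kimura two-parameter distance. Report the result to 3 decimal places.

P = 100/1261 ≈ 0.079302 and Q = 144/1261 ≈ 0.114195.
Under the Kimura two-parameter model, d = −½ ln(1 − 2P − Q) − ¼ ln(1 − 2Q).
1 − 2P − Q = 0.727201, giving −½ ln(0.727201) = 0.159276.
1 − 2Q = 0.77161, giving −¼ ln(0.77161) = 0.064819.
d = 0.159276 + 0.064819 = 0.224095.

0.224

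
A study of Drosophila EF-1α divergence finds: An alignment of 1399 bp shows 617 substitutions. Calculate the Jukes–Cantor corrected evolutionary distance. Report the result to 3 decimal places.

0.665

p = 617/1399 ≈ 0.441029.
d = −(3/4) ln(1 − 4p/3) = −0.75 ln(1 − 0.588039) = −0.75 ln(0.411961)
  = −0.75 × (-0.886827) = 0.665120 substitutions/site.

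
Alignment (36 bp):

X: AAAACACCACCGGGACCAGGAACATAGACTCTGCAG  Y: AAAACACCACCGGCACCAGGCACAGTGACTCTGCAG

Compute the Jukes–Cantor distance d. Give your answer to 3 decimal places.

0.120

The sequences differ at 4 of 36 sites (14, 21, 25, 26), so p = 4/36 ≈ 0.111111.
d = −(3/4) ln(1 − 4p/3) = −0.75 ln(1 − 0.148148) = −0.75 ln(0.851852)
  = −0.75 × (-0.160342) = 0.120257 substitutions/site.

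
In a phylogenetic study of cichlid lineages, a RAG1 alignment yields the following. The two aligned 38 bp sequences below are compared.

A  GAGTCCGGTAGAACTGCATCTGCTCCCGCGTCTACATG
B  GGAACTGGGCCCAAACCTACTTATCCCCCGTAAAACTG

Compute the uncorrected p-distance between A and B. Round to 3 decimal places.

0.526

The sequences differ at 20 of 38 positions.
p = 20/38 = 0.526315… ≈ 0.526 (to 3 d.p.).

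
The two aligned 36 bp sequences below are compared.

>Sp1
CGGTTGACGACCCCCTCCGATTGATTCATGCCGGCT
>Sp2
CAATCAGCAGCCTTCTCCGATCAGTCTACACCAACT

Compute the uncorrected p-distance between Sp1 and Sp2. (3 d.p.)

0.500

The sequences differ at 18 of 36 positions.
p = 18/36 = 0.500.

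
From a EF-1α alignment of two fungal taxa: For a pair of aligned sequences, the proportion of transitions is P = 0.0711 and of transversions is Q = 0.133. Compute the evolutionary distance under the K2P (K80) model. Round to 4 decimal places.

Under the Kimura two-parameter model, d = −½ ln(1 − 2P − Q) − ¼ ln(1 − 2Q).
1 − 2P − Q = 0.7248, giving −½ ln(0.7248) = 0.160930.
1 − 2Q = 0.734, giving −¼ ln(0.734) = 0.077312.
d = 0.160930 + 0.077312 = 0.238242.

0.2382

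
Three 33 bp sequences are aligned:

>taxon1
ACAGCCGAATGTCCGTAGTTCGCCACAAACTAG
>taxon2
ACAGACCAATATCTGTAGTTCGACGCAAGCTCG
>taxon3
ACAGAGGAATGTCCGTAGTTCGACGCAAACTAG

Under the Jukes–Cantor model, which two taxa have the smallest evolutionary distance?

taxon1 and taxon3

taxon1–taxon2: 8/33 differ, p = 0.242, d = 0.293.
taxon1–taxon3: 4/33 differ, p = 0.121, d = 0.132.
taxon2–taxon3: 6/33 differ, p = 0.182, d = 0.208.
The smallest distance is between taxon1 and taxon3.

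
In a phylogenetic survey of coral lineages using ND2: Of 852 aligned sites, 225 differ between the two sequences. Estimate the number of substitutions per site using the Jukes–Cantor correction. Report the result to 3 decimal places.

p = 225/852 ≈ 0.264085.
d = −(3/4) ln(1 − 4p/3) = −0.75 ln(1 − 0.352113) = −0.75 ln(0.647887)
  = −0.75 × (-0.434039) = 0.325529 substitutions/site.

0.326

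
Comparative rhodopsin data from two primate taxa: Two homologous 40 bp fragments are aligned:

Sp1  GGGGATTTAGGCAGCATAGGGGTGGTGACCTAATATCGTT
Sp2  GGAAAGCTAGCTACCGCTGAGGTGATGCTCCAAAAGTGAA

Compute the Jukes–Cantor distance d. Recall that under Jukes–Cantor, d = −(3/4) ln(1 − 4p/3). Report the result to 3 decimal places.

0.824

The sequences differ at 20 of 40 sites, so p = 20/40 = 0.5.
d = −(3/4) ln(1 − 4p/3) = −0.75 ln(1 − 0.666667) = −0.75 ln(0.333333)
  = −0.75 × (-1.098613) = 0.823960 substitutions/site.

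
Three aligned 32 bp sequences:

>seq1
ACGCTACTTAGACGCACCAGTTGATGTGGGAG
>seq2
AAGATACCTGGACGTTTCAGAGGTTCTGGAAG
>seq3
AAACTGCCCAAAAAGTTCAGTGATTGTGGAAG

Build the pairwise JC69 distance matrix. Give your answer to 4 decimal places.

seq1–seq2: 12/32 sites differ → p = 0.375, d = −0.75 ln(1 − 0.5) = 0.519860 ≈ 0.5199.
seq1–seq3: 15/32 sites differ → p = 0.46875, d = −0.75 ln(1 − 0.625) = 0.735622 ≈ 0.7356.
seq2–seq3: 12/32 sites differ → p = 0.375, d = −0.75 ln(1 − 0.5) = 0.519860 ≈ 0.5199.

d(seq1,seq2) = 0.5199, d(seq1,seq3) = 0.7356, d(seq2,seq3) = 0.5199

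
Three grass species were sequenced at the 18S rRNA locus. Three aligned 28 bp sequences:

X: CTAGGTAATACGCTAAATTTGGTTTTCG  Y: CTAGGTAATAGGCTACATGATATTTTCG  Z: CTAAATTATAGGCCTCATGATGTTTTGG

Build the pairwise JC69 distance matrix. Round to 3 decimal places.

X–Y: 6/28 sites differ → p ≈ 0.214286, d = −0.75 ln(1 − 0.285715) = 0.252355 ≈ 0.252.
X–Z: 11/28 sites differ → p ≈ 0.392857, d = −0.75 ln(1 − 0.523809) = 0.556452 ≈ 0.556.
Y–Z: 7/28 sites differ → p = 0.25, d = −0.75 ln(1 − 0.333333) = 0.304098 ≈ 0.304.

d(X,Y) = 0.252, d(X,Z) = 0.556, d(Y,Z) = 0.304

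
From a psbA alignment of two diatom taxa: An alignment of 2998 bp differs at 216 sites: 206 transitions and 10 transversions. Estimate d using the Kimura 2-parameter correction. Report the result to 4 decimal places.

P = 206/2998 ≈ 0.068712 and Q = 10/2998 ≈ 0.003336.
Under the Kimura two-parameter model, d = −½ ln(1 − 2P − Q) − ¼ ln(1 − 2Q).
1 − 2P − Q = 0.85924, giving −½ ln(0.85924) = 0.075854.
1 − 2Q = 0.993328, giving −¼ ln(0.993328) = 0.001674.
d = 0.075854 + 0.001674 = 0.077528.

0.0775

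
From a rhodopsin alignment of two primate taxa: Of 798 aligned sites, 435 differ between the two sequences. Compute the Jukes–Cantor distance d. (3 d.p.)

p = 435/798 ≈ 0.545113.
d = −(3/4) ln(1 − 4p/3) = −0.75 ln(1 − 0.726817) = −0.75 ln(0.273183)
  = −0.75 × (-1.297613) = 0.973210 substitutions/site.

0.973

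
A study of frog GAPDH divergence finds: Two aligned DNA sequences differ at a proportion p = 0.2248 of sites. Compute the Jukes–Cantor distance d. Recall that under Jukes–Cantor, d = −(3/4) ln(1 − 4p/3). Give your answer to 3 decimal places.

0.267

d = −(3/4) ln(1 − 4p/3) = −0.75 ln(1 − 0.299733) = −0.75 ln(0.700267)
  = −0.75 × (-0.356294) = 0.267221 substitutions/site.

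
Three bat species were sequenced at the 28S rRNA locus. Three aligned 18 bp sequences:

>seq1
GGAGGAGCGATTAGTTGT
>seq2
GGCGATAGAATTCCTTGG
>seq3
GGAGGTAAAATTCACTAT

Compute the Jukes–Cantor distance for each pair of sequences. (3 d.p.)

seq1–seq2: 9/18 sites differ → p = 0.5, d = −0.75 ln(1 − 0.666667) = 0.823960 ≈ 0.824.
seq1–seq3: 8/18 sites differ → p ≈ 0.444444, d = −0.75 ln(1 − 0.592592) = 0.673455 ≈ 0.673.
seq2–seq3: 7/18 sites differ → p ≈ 0.388889, d = −0.75 ln(1 − 0.518519) = 0.548166 ≈ 0.548.

d(seq1,seq2) = 0.824, d(seq1,seq3) = 0.673, d(seq2,seq3) = 0.548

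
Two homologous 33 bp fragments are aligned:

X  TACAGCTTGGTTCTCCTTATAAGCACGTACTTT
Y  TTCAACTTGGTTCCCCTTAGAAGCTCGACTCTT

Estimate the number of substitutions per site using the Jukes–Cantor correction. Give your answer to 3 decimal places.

The sequences differ at 9 of 33 sites (2, 5, 14, 20, 25, 28, 29, 30, 31), so p = 9/33 ≈ 0.272727.
d = −(3/4) ln(1 − 4p/3) = −0.75 ln(1 − 0.363636) = −0.75 ln(0.636364)
  = −0.75 × (-0.451985) = 0.338989 substitutions/site.

0.339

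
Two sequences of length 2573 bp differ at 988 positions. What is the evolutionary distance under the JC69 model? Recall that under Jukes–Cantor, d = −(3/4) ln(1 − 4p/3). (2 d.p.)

0.54

p = 988/2573 ≈ 0.383988.
d = −(3/4) ln(1 − 4p/3) = −0.75 ln(1 − 0.511984) = −0.75 ln(0.488016)
  = −0.75 × (-0.717407) = 0.538055 substitutions/site.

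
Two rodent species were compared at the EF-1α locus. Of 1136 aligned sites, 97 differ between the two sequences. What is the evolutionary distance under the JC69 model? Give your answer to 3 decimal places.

0.091

p = 97/1136 ≈ 0.085387.
d = −(3/4) ln(1 − 4p/3) = −0.75 ln(1 − 0.113849) = −0.75 ln(0.886151)
  = −0.75 × (-0.120868) = 0.090651 substitutions/site.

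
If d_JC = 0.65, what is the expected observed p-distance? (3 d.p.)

p = (3/4)(1 − e^(−4d/3)) = 0.75 × (1 − e^(-0.866667)) = 0.75 × (1 − 0.420350) = 0.434738.

0.435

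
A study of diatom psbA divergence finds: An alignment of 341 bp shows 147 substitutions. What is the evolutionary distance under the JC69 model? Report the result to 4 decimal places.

0.6414

p = 147/341 ≈ 0.431085.
d = −(3/4) ln(1 − 4p/3) = −0.75 ln(1 − 0.57478) = −0.75 ln(0.42522)
  = −0.75 × (-0.855149) = 0.641362 substitutions/site.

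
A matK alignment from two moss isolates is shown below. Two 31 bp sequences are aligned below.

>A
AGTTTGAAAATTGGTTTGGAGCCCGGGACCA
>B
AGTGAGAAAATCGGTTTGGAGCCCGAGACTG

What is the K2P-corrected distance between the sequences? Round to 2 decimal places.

0.23

Of 31 sites, 4 differences are transitions and 2 are transversions, so P = 4/31 ≈ 0.129032 and Q = 2/31 ≈ 0.064516.
Under the Kimura two-parameter model, d = −½ ln(1 − 2P − Q) − ¼ ln(1 − 2Q).
1 − 2P − Q = 0.67742, giving −½ ln(0.67742) = 0.194732.
1 − 2Q = 0.870968, giving −¼ ln(0.870968) = 0.034538.
d = 0.194732 + 0.034538 = 0.229270.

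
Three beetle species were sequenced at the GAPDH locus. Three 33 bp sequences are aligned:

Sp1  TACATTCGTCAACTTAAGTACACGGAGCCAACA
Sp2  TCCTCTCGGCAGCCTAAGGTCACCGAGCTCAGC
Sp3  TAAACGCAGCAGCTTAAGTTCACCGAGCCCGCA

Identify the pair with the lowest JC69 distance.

Sp1 and Sp3

Sp1–Sp2: 13/33 differ, p = 0.394, d = 0.559.
Sp1–Sp3: 10/33 differ, p = 0.303, d = 0.388.
Sp2–Sp3: 11/33 differ, p = 0.333, d = 0.441.
The smallest distance is between Sp1 and Sp3.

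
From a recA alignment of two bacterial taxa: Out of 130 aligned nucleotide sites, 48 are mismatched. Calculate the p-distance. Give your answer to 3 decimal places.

0.369

p = 48/130 = 0.369230… ≈ 0.369 (to 3 d.p.).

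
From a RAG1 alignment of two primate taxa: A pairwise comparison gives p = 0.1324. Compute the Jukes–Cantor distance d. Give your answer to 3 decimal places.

0.146

d = −(3/4) ln(1 − 4p/3) = −0.75 ln(1 − 0.176533) = −0.75 ln(0.823467)
  = −0.75 × (-0.194232) = 0.145674 substitutions/site.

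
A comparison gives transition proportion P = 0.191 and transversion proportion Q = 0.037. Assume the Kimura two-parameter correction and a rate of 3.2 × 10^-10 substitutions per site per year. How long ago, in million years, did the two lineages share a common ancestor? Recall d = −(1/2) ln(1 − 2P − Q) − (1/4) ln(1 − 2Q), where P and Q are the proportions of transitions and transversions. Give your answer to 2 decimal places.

454.25

Under the Kimura two-parameter model, d = −½ ln(1 − 2P − Q) − ¼ ln(1 − 2Q).
1 − 2P − Q = 0.581, giving −½ ln(0.581) = 0.271502.
1 − 2Q = 0.926, giving −¼ ln(0.926) = 0.019220.
d = 0.271502 + 0.019220 = 0.290722.
Under a molecular clock d = 2μt, so t = d/(2μ) = 0.290722 / (2 × 3.2 × 10^-10) = 454.25 million years.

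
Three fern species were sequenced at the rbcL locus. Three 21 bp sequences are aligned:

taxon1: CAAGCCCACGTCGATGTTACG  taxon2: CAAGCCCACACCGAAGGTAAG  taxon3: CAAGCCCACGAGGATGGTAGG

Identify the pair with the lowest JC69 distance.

taxon1 and taxon3

taxon1–taxon2: 5/21 differ, p = 0.238, d = 0.286.
taxon1–taxon3: 4/21 differ, p = 0.190, d = 0.220.
taxon2–taxon3: 5/21 differ, p = 0.238, d = 0.286.
The smallest distance is between taxon1 and taxon3.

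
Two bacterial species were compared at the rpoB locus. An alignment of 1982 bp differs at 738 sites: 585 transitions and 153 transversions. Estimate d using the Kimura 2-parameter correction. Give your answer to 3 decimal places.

P = 585/1982 ≈ 0.295156 and Q = 153/1982 ≈ 0.077195.
Under the Kimura two-parameter model, d = −½ ln(1 − 2P − Q) − ¼ ln(1 − 2Q).
1 − 2P − Q = 0.332493, giving −½ ln(0.332493) = 0.550568.
1 − 2Q = 0.84561, giving −¼ ln(0.84561) = 0.041924.
d = 0.550568 + 0.041924 = 0.592492.

0.592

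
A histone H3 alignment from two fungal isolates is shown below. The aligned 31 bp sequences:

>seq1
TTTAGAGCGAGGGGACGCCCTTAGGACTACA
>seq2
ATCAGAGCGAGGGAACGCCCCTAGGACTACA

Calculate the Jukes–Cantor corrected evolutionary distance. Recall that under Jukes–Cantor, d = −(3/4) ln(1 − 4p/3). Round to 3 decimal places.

The sequences differ at 4 of 31 sites (1, 3, 14, 21), so p = 4/31 ≈ 0.129032.
d = −(3/4) ln(1 − 4p/3) = −0.75 ln(1 − 0.172043) = −0.75 ln(0.827957)
  = −0.75 × (-0.188794) = 0.141596 substitutions/site.

0.142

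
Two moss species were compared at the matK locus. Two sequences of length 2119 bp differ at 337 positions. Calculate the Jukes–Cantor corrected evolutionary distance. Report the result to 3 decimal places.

0.179

p = 337/2119 ≈ 0.159037.
d = −(3/4) ln(1 − 4p/3) = −0.75 ln(1 − 0.212049) = −0.75 ln(0.787951)
  = −0.75 × (-0.238319) = 0.178739 substitutions/site.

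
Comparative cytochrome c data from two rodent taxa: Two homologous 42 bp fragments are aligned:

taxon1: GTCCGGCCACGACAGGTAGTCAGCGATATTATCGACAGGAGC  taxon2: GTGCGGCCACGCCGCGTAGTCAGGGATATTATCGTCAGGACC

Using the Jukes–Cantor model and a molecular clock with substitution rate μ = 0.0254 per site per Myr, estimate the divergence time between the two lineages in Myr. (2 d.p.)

The sequences differ at 7 of 42 sites (3, 12, 14, 15, 24, 35, 41), so p = 7/42 ≈ 0.166667.
d = −(3/4) ln(1 − 4p/3) = −0.75 ln(1 − 0.222223) = −0.75 ln(0.777777)
  = −0.75 × (-0.251315) = 0.188486 substitutions/site.
Under a molecular clock d = 2μt, so t = d/(2μ) = 0.188486 / (2 × 0.0254) = 3.71 Myr.

3.71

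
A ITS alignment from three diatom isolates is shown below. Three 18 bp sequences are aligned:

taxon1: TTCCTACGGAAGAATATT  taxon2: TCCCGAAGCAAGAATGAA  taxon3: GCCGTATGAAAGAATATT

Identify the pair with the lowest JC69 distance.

taxon1 and taxon3

taxon1–taxon2: 7/18 differ, p = 0.389, d = 0.548.
taxon1–taxon3: 5/18 differ, p = 0.278, d = 0.347.
taxon2–taxon3: 8/18 differ, p = 0.444, d = 0.673.
The smallest distance is between taxon1 and taxon3.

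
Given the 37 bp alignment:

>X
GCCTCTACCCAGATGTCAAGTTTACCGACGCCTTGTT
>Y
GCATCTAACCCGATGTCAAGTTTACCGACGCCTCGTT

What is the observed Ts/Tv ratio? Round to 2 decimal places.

0.33

Transitions are A↔G and C↔T; transversions are all other mismatches.
Transitions: 1. Transversions: 3.
R = 1/3 = 0.333333… ≈ 0.33 (to 2 d.p.).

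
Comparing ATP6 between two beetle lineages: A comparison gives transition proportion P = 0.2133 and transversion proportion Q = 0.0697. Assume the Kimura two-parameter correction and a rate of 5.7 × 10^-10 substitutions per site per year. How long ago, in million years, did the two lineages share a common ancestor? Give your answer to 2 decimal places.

Under the Kimura two-parameter model, d = −½ ln(1 − 2P − Q) − ¼ ln(1 − 2Q).
1 − 2P − Q = 0.5037, giving −½ ln(0.5037) = 0.342887.
1 − 2Q = 0.8606, giving −¼ ln(0.8606) = 0.037531.
d = 0.342887 + 0.037531 = 0.380418.
Under a molecular clock d = 2μt, so t = d/(2μ) = 0.380418 / (2 × 5.7 × 10^-10) = 333.70 million years.

333.70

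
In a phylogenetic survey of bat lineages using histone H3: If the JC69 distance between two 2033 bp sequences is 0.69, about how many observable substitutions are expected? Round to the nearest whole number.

Invert JC69: p = (3/4)(1 − e^(−4d/3)) = 0.75 × (1 − e^(-0.92)) = 0.75 × (1 − 0.398519) = 0.451111.
Expected differing sites = pL ≈ 0.451111 × 2033 = 917.108663 ≈ 917.

917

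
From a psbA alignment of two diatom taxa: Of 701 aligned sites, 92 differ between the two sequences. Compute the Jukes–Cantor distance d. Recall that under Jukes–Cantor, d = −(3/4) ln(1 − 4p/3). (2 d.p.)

p = 92/701 ≈ 0.131241.
d = −(3/4) ln(1 − 4p/3) = −0.75 ln(1 − 0.174988) = −0.75 ln(0.825012)
  = −0.75 × (-0.192357) = 0.144268 substitutions/site.

0.14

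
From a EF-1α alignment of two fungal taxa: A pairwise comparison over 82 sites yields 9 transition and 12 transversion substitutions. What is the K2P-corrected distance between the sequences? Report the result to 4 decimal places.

P = 9/82 ≈ 0.109756 and Q = 12/82 ≈ 0.146341.
Under the Kimura two-parameter model, d = −½ ln(1 − 2P − Q) − ¼ ln(1 − 2Q).
1 − 2P − Q = 0.634147, giving −½ ln(0.634147) = 0.227737.
1 − 2Q = 0.707318, giving −¼ ln(0.707318) = 0.086569.
d = 0.227737 + 0.086569 = 0.314306.

0.3143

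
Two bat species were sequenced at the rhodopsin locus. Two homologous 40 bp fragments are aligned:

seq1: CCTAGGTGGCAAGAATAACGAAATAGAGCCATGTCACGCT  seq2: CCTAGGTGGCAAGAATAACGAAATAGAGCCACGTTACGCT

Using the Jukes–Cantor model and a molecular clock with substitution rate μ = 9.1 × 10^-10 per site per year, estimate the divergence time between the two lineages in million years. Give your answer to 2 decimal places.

28.43

The sequences differ at 2 of 40 sites (32, 35), so p = 2/40 = 0.05.
d = −(3/4) ln(1 − 4p/3) = −0.75 ln(1 − 0.066667) = −0.75 ln(0.933333)
  = −0.75 × (-0.068993) = 0.051745 substitutions/site.
Under a molecular clock d = 2μt, so t = d/(2μ) = 0.051745 / (2 × 9.1 × 10^-10) = 28.43 million years.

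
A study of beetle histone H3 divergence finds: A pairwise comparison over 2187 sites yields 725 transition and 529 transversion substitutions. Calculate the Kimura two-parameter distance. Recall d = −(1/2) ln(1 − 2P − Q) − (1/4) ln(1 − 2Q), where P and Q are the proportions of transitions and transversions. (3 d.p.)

1.342

P = 725/2187 ≈ 0.331504 and Q = 529/2187 ≈ 0.241884.
Under the Kimura two-parameter model, d = −½ ln(1 − 2P − Q) − ¼ ln(1 − 2Q).
1 − 2P − Q = 0.095108, giving −½ ln(0.095108) = 1.176371.
1 − 2Q = 0.516232, giving −¼ ln(0.516232) = 0.165300.
d = 1.176371 + 0.165300 = 1.341671.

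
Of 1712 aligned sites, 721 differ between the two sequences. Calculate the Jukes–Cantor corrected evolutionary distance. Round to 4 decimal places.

0.6183

p = 721/1712 ≈ 0.421145.
d = −(3/4) ln(1 − 4p/3) = −0.75 ln(1 − 0.561527) = −0.75 ln(0.438473)
  = −0.75 × (-0.824457) = 0.618343 substitutions/site.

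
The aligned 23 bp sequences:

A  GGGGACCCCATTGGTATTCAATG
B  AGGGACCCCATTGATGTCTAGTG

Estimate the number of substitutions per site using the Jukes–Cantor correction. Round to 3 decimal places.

0.321

The sequences differ at 6 of 23 sites (1, 14, 16, 18, 19, 21), so p = 6/23 ≈ 0.26087.
d = −(3/4) ln(1 − 4p/3) = −0.75 ln(1 − 0.347827) = −0.75 ln(0.652173)
  = −0.75 × (-0.427445) = 0.320584 substitutions/site.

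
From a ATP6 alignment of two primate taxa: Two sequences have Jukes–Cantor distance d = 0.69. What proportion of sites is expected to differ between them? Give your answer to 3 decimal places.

0.451

p = (3/4)(1 − e^(−4d/3)) = 0.75 × (1 − e^(-0.92)) = 0.75 × (1 − 0.398519) = 0.451111.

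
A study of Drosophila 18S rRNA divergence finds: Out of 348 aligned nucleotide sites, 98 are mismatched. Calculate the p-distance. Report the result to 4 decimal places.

p = 98/348 = 0.281609… ≈ 0.2816 (to 4 d.p.).

0.2816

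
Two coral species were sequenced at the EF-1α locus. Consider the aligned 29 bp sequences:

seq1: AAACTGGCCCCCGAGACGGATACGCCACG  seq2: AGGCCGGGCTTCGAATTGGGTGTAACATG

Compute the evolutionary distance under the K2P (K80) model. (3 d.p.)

Of 29 sites, 12 differences are transitions and 3 are transversions, so P = 12/29 ≈ 0.413793 and Q = 3/29 ≈ 0.103448.
Under the Kimura two-parameter model, d = −½ ln(1 − 2P − Q) − ¼ ln(1 − 2Q).
1 − 2P − Q = 0.068966, giving −½ ln(0.068966) = 1.337071.
1 − 2Q = 0.793104, giving −¼ ln(0.793104) = 0.057950.
d = 1.337071 + 0.057950 = 1.395021.

1.395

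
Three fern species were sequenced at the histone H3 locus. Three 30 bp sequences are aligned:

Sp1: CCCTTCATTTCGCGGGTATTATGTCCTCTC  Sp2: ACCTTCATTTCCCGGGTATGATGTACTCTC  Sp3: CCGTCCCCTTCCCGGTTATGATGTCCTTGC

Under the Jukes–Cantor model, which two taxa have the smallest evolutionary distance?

Sp1–Sp2: 4/30 differ, p = 0.133, d = 0.147.
Sp1–Sp3: 9/30 differ, p = 0.300, d = 0.383.
Sp2–Sp3: 9/30 differ, p = 0.300, d = 0.383.
The smallest distance is between Sp1 and Sp2.

Sp1 and Sp2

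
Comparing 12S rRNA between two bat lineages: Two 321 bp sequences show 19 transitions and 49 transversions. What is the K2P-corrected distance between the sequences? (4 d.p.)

0.2491

P = 19/321 ≈ 0.05919 and Q = 49/321 ≈ 0.152648.
Under the Kimura two-parameter model, d = −½ ln(1 − 2P − Q) − ¼ ln(1 − 2Q).
1 − 2P − Q = 0.728972, giving −½ ln(0.728972) = 0.158060.
1 − 2Q = 0.694704, giving −¼ ln(0.694704) = 0.091067.
d = 0.158060 + 0.091067 = 0.249127.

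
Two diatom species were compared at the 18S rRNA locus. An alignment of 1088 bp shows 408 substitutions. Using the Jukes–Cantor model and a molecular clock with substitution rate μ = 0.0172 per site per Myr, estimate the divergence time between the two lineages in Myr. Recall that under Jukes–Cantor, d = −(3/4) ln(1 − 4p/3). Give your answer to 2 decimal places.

p = 408/1088 = 0.375.
d = −(3/4) ln(1 − 4p/3) = −0.75 ln(1 − 0.5) = −0.75 ln(0.5)
  = −0.75 × (-0.693147) = 0.519860 substitutions/site.
Under a molecular clock d = 2μt, so t = d/(2μ) = 0.519860 / (2 × 0.0172) = 15.11 Myr.

15.11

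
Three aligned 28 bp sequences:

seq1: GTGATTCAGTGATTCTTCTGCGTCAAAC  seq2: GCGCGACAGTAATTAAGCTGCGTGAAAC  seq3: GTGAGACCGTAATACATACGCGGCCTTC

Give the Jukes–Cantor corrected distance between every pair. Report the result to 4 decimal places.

d(seq1,seq2) = 0.4197, d(seq1,seq3) = 0.6355, d(seq2,seq3) = 0.7238

seq1–seq2: 9/28 sites differ → p ≈ 0.321429, d = −0.75 ln(1 − 0.428572) = 0.419713 ≈ 0.4197.
seq1–seq3: 12/28 sites differ → p ≈ 0.428571, d = −0.75 ln(1 − 0.571428) = 0.635472 ≈ 0.6355.
seq2–seq3: 13/28 sites differ → p ≈ 0.464286, d = −0.75 ln(1 − 0.619048) = 0.723811 ≈ 0.7238.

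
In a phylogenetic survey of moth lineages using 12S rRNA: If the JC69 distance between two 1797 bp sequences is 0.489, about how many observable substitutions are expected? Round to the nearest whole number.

Invert JC69: p = (3/4)(1 − e^(−4d/3)) = 0.75 × (1 − e^(-0.652)) = 0.75 × (1 − 0.521003) = 0.359248.
Expected differing sites = pL ≈ 0.359248 × 1797 = 645.568656 ≈ 646.

646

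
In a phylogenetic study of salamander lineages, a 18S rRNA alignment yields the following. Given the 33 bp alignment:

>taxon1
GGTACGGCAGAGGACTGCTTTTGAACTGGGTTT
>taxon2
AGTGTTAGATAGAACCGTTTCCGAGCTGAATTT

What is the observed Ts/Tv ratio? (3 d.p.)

Transitions are A↔G and C↔T; transversions are all other mismatches.
Transitions: 12. Transversions: 3.
R = 12/3 = 4.000.

4.000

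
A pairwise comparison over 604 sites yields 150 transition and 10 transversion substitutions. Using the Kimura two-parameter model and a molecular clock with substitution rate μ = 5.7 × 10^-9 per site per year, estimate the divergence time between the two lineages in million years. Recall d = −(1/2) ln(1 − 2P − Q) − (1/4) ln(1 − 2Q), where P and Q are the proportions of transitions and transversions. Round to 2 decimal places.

P = 150/604 ≈ 0.248344 and Q = 10/604 ≈ 0.016556.
Under the Kimura two-parameter model, d = −½ ln(1 − 2P − Q) − ¼ ln(1 − 2Q).
1 − 2P − Q = 0.486756, giving −½ ln(0.486756) = 0.359996.
1 − 2Q = 0.966888, giving −¼ ln(0.966888) = 0.008418.
d = 0.359996 + 0.008418 = 0.368414.
Under a molecular clock d = 2μt, so t = d/(2μ) = 0.368414 / (2 × 5.7 × 10^-9) = 32.32 million years.

32.32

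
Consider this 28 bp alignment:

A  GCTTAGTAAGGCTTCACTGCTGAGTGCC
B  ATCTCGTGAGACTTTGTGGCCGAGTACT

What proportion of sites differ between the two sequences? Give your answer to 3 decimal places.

The sequences differ at 13 of 28 positions.
p = 13/28 = 0.464285… ≈ 0.464 (to 3 d.p.).

0.464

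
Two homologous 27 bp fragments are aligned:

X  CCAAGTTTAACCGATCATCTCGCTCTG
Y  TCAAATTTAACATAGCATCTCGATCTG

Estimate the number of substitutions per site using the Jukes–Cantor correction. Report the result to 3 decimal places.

0.264

The sequences differ at 6 of 27 sites (1, 5, 12, 13, 15, 23), so p = 6/27 ≈ 0.222222.
d = −(3/4) ln(1 − 4p/3) = −0.75 ln(1 − 0.296296) = −0.75 ln(0.703704)
  = −0.75 × (-0.351397) = 0.263548 substitutions/site.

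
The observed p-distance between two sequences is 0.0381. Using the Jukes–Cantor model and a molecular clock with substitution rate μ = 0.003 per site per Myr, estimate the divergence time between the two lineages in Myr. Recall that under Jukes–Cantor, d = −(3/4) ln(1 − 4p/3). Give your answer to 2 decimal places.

6.52

d = −(3/4) ln(1 − 4p/3) = −0.75 ln(1 − 0.0508) = −0.75 ln(0.9492)
  = −0.75 × (-0.052136) = 0.039102 substitutions/site.
Under a molecular clock d = 2μt, so t = d/(2μ) = 0.039102 / (2 × 0.003) = 6.52 Myr.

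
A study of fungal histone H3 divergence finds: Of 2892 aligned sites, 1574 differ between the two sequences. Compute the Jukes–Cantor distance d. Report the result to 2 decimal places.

p = 1574/2892 ≈ 0.54426.
d = −(3/4) ln(1 − 4p/3) = −0.75 ln(1 − 0.72568) = −0.75 ln(0.27432)
  = −0.75 × (-1.293460) = 0.970095 substitutions/site.

0.97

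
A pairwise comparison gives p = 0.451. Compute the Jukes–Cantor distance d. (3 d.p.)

d = −(3/4) ln(1 − 4p/3) = −0.75 ln(1 − 0.601333) = −0.75 ln(0.398667)
  = −0.75 × (-0.919629) = 0.689722 substitutions/site.

0.690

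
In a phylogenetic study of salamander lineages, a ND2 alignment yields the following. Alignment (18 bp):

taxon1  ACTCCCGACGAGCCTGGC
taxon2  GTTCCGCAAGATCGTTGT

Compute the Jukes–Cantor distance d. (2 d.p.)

0.82

The sequences differ at 9 of 18 sites (1, 2, 6, 7, 9, 12, 14, 16, 18), so p = 9/18 = 0.5.
d = −(3/4) ln(1 − 4p/3) = −0.75 ln(1 − 0.666667) = −0.75 ln(0.333333)
  = −0.75 × (-1.098613) = 0.823960 substitutions/site.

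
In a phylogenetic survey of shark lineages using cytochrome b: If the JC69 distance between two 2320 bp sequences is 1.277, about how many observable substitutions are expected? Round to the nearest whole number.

1423

Invert JC69: p = (3/4)(1 − e^(−4d/3)) = 0.75 × (1 − e^(-1.702667)) = 0.75 × (1 − 0.182197) = 0.613352.
Expected differing sites = pL ≈ 0.613352 × 2320 = 1422.97664 ≈ 1423.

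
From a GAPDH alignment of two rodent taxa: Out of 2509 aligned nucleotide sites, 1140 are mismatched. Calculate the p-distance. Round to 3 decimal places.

0.454

p = 1140/2509 = 0.454364… ≈ 0.454 (to 3 d.p.).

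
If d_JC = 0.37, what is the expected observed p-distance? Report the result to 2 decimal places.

p = (3/4)(1 − e^(−4d/3)) = 0.75 × (1 − e^(-0.493333)) = 0.75 × (1 − 0.610588) = 0.292059.

0.29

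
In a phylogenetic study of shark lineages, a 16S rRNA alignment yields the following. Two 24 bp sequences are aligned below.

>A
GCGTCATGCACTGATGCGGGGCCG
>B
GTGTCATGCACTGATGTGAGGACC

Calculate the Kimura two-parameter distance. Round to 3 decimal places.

0.248

Of 24 sites, 3 differences are transitions and 2 are transversions, so P = 3/24 = 0.125 and Q = 2/24 ≈ 0.083333.
Under the Kimura two-parameter model, d = −½ ln(1 − 2P − Q) − ¼ ln(1 − 2Q).
1 − 2P − Q = 0.666667, giving −½ ln(0.666667) = 0.202732.
1 − 2Q = 0.833334, giving −¼ ln(0.833334) = 0.045580.
d = 0.202732 + 0.045580 = 0.248312.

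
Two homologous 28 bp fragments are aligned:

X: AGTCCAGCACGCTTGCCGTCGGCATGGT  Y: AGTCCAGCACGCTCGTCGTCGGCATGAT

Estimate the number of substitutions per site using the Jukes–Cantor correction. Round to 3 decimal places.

0.116

The sequences differ at 3 of 28 sites (14, 16, 27), so p = 3/28 ≈ 0.107143.
d = −(3/4) ln(1 − 4p/3) = −0.75 ln(1 − 0.142857) = −0.75 ln(0.857143)
  = −0.75 × (-0.154151) = 0.115613 substitutions/site.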